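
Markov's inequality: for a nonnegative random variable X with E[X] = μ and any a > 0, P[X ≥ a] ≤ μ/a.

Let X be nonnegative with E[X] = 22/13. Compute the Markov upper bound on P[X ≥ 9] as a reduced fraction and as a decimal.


μ = E[X] = 22/13, a = 9.
Markov: P[X ≥ 9] ≤ μ/a = (22/13)/9 = 22/117.
Numerically: ≈ 0.18803.
(Since a = 9 > μ = 1.69231, the bound 22/117 is < 1 and informative.)

P[X ≥ 9] ≤ 22/117 ≈ 0.18803.


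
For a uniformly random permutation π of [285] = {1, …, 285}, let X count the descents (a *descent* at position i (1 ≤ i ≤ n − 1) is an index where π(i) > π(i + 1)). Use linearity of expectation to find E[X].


Write X = Σ X_I over i = 1, …, 284, with X_I the indicator of one descent.
There are 284 indicators.
For each fixed i, the pair (π(i), π(i+1)) is a uniformly random ordered pair of distinct values from {1, …, 285}; by symmetry P[π(i) > π(i+1)] = 1/2.
By linearity: E[X] = 284 · (1/2) = (285 − 1) · (1/2) = 142 ≈ 142.00000.

E[X] = 142 = 142.00000.


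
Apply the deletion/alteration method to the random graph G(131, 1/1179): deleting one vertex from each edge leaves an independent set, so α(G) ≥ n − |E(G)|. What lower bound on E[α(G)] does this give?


E[|E(G)|] = C(131, 2)·p = 8515 · (1/1179) = 65/9.
E[α(G)] ≥ n − E[|E(G)|] = 131 − 65/9 = 1114/9.
Numerically: ≈ 123.777778.
(This is only a lower bound; the true E[α(G)] may be larger.)

E[α(G)] ≥ 1114/9 ≈ 123.777778.


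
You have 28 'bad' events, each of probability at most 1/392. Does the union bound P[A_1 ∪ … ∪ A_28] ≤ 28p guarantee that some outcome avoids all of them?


Union bound: P[∪_{i=1}^{28} A_i] ≤ Σ_i P[A_i] ≤ 28·p = 28·(1/392) = 1/14.
Numerically: 1/14 ≈ 0.0714.
Is 1/14 < 1? YES.
Since P[∪ A_i] ≤ 1/14 < 1, the complement has P[∩ A_i^c] ≥ 1 − 1/14 = 13/14 > 0, so some outcome avoids every A_i.

28·p = 1/14 ≈ 0.0714; existence CERTIFIED by the union bound.


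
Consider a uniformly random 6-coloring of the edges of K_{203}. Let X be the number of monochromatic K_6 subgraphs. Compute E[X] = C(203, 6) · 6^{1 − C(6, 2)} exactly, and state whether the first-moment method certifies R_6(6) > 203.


E[X] = C(203, 6) · 6^{1 − 15} = 90210944670 · 6^{−14} = 90210944670/78364164096.
As a reduced fraction: E[X] = 15035157445/13060694016 ≈ 1.151.
Is E[X] < 1? NO.
Since E[X] ≥ 1, the first-moment bound is inconclusive at n = 203; it does NOT by itself certify R_6(6) > 203.

E[X] = 15035157445/13060694016 ≈ 1.151; E[X] ≥ 1; first-moment method inconclusive here.


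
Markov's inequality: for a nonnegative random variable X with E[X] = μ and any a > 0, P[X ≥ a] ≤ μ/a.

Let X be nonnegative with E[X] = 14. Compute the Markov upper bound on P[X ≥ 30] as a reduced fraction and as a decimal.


μ = E[X] = 14, a = 30.
Markov: P[X ≥ 30] ≤ μ/a = (14)/30 = 7/15.
Numerically: ≈ 0.46667.
(Since a = 30 > μ = 14.00000, the bound 7/15 is < 1 and informative.)

P[X ≥ 30] ≤ 7/15 ≈ 0.46667.


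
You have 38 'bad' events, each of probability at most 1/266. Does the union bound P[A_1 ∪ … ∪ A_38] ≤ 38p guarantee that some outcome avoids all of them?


Union bound: P[∪_{i=1}^{38} A_i] ≤ Σ_i P[A_i] ≤ 38·p = 38·(1/266) = 1/7.
Numerically: 1/7 ≈ 0.142857.
Is 1/7 < 1? YES.
Since P[∪ A_i] ≤ 1/7 < 1, the complement has P[∩ A_i^c] ≥ 1 − 1/7 = 6/7 > 0, so some outcome avoids every A_i.

38·p = 1/7 ≈ 0.142857; existence CERTIFIED by the union bound.


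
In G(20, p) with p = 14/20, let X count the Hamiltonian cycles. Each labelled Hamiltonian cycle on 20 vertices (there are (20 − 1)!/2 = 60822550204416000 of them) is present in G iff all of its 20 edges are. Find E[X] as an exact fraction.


K_20 has (20 − 1)!/2 = 60822550204416000 labelled Hamiltonian cycles.
For each such Hamiltonian cycle H, let X_H = 1 if all 20 edges of H are present in G. Then P[X_H = 1] = p^{20} = (7/10)^{20} = 79792266297612001/100000000000000000000.
By linearity: E[X] = Σ_H E[X_H] = 60822550204416000 · p^{20} = 60822550204416000 · 79792266297612001/100000000000000000000 = 1184855742873690605203907421/24414062500000.
Numerically: E[X] ≈ 4.85e+13.

E[X] = 60822550204416000 · (7/10)^{20} = 1184855742873690605203907421/24414062500000 ≈ 4.85e+13.


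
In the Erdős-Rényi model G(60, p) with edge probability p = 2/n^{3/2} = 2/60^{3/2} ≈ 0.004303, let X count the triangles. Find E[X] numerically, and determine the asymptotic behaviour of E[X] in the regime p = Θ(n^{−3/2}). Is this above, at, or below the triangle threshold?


Number of potential triangles: C(60, 3) = 34220.
Each occurs with probability p³ ≈ (0.004303)³ ≈ 7.969102e-08.
By linearity: E[X] = C(60, 3)·p³ ≈ 34220 · 7.969102e-08 ≈ 0.0027.
Since α = 3/2 > 1, p = c/n^{3/2} = o(1/n) is below the triangle threshold p ~ 1/n. Asymptotically E[X] ~ (c³/6)·n^{3(1−α)} = (2³/6)·n^{-1.5} → 0, so by Markov's inequality G has no triangles w.h.p.

E[X] ≈ 0.0027; in regime p = Θ(1/n^{3/2}) E[X] tends to 0 (below the triangle threshold p ~ 1/n).


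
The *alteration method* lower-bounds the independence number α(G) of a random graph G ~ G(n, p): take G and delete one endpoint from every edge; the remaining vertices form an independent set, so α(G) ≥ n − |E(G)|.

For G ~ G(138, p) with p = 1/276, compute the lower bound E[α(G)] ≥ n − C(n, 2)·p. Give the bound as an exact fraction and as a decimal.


E[|E(G)|] = C(138, 2)·p = 9453 · (1/276) = 137/4.
E[α(G)] ≥ n − E[|E(G)|] = 138 − 137/4 = 415/4.
Numerically: ≈ 103.750000.
(This is only a lower bound; the true E[α(G)] may be larger.)

E[α(G)] ≥ 415/4 ≈ 103.750000.


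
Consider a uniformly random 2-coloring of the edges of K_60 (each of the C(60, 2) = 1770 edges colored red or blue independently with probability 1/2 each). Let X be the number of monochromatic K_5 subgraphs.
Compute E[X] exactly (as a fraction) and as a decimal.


Let X = Σ_S X_S over the C(60, 5) = 5461512 subsets S of size 5, where X_S = 1 if the K_5 on S is monochromatic.
For a fixed S, the K_5 on S has C(5, 2) = 10 edges. P[all 10 edges red] = (1/2)^10, and likewise for blue, so P[monochromatic] = 2·(1/2)^10 = 2^{1 − 10} = 1/512.
Summing: E[X] = C(60, 5) · 2^{1 − 10} = 5461512 · 1/512 = 682689/64.
Numerically: E[X] ≈ 10667.0156.

E[X] = C(60,5)·2^(1−C(5,2)) = 682689/64 ≈ 10667.0156.


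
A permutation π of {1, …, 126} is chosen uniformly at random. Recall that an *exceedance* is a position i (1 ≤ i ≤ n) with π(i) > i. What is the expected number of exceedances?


Write X = Σ_{i=1}^{126} X_i, where X_i = 1_{π(i) > i}.
For each fixed i, π(i) is uniform over {1, …, 126} (marginal of a uniform permutation), so P[π(i) > i] = (n − i)/n. Summing: Σ_{i=1}^{126} (n − i)/n = (0 + 1 + … + 125)/126 = 126(126 − 1)/(2·126) = (126 − 1)/2.
Hence E[X] = Σ_{i=1}^{126} (126 − i)/126 = 125/2 ≈ 62.50000.

E[X] = 125/2 = 62.50000.


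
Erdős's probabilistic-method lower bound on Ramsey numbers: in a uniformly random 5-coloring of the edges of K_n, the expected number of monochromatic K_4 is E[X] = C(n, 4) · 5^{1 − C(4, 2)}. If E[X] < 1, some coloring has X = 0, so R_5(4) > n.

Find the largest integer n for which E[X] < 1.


We need C(n, 4) · 5^{1 − 6} < 1, i.e. C(n, 4) < 5^{6 − 1} = 3125.
Check values of n near the boundary:
  n = 15: C(15, 4) = 1365; 1365 < 3125? YES
  n = 16: C(16, 4) = 1820; 1820 < 3125? YES
  n = 17: C(17, 4) = 2380; 2380 < 3125? YES
  n = 18: C(18, 4) = 3060; 3060 < 3125? YES
  n = 19: C(19, 4) = 3876; 3876 < 3125? NO
  n = 20: C(20, 4) = 4845; 4845 < 3125? NO
The largest n with C(n, 4) < 3125 is n = 18 (where E[X] = 612/625 ≈ 0.9792). Hence R_5(4) > 18, i.e. R_5(4) ≥ 19.

Largest n = 18; hence R_5(4) > 18.


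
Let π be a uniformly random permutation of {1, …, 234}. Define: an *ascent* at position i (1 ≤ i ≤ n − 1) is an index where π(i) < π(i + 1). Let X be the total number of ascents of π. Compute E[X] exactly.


Write X = Σ X_I over i = 1, …, 233, with X_I the indicator of one ascent.
There are 233 indicators.
For each fixed i, the pair (π(i), π(i+1)) is a uniformly random ordered pair of distinct values from {1, …, 234}; by symmetry P[π(i) < π(i+1)] = 1/2.
By linearity: E[X] = 233 · (1/2) = (234 − 1) · (1/2) = 233/2 ≈ 116.5000.

E[X] = 233/2 = 116.5000.


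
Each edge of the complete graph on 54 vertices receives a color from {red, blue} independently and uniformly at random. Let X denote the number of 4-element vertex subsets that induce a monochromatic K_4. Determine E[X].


Let X = Σ_S X_S over the C(54, 4) = 316251 subsets S of size 4, where X_S = 1 if the K_4 on S is monochromatic.
For a fixed S, the K_4 on S has C(4, 2) = 6 edges. P[all 6 edges red] = (1/2)^6, and likewise for blue, so P[monochromatic] = 2·(1/2)^6 = 2^{1 − 6} = 1/32.
Summing: E[X] = C(54, 4) · 2^{1 − 6} = 316251 · 1/32 = 316251/32.
Numerically: E[X] ≈ 9882.8438.

E[X] = C(54,4)·2^(1−C(4,2)) = 316251/32 ≈ 9882.8438.


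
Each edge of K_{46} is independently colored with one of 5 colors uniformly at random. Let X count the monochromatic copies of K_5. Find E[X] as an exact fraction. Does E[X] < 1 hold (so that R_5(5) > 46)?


E[X] = C(46, 5) · 5^{1 − 10} = 1370754 · 5^{−9} = 1370754/1953125.
As a reduced fraction: E[X] = 1370754/1953125 ≈ 0.70183.
Is E[X] < 1? YES.
Since E[X] < 1, there exists a 5-coloring of K_{46} with no monochromatic K_5; hence R_5(5) > 46.

E[X] = 1370754/1953125 ≈ 0.70183; E[X] < 1, so R_5(5) > 46.


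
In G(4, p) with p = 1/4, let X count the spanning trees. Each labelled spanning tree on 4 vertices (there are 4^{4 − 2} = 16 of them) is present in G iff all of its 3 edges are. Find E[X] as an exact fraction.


K_4 has 4^{4 − 2} = 16 labelled spanning trees.
For each such spanning tree H, let X_H = 1 if all 3 edges of H are present in G. Then P[X_H = 1] = p^{3} = (1/4)^{3} = 1/64.
Summing the indicators: E[X] = Σ_H E[X_H] = 16 · p^{3} = 16 · 1/64 = 1/4.
Numerically: E[X] ≈ 0.25.

E[X] = 16 · (1/4)^{3} = 1/4 ≈ 0.25.


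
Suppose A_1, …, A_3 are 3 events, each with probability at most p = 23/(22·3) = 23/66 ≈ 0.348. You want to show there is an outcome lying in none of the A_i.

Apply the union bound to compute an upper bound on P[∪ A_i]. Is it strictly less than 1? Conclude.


Union bound: P[∪_{i=1}^{3} A_i] ≤ Σ_i P[A_i] ≤ 3·p = 3·(23/66) = 23/22.
Numerically: 23/22 ≈ 1.045.
Is 23/22 < 1? NO.
Since the bound 23/22 is ≥ 1, the union bound is uninformative here; it does NOT by itself certify existence.

3·p = 23/22 ≈ 1.045; existence NOT certified by the union bound.


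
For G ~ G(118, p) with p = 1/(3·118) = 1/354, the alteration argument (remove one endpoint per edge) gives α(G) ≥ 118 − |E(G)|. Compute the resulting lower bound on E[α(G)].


E[|E(G)|] = C(118, 2)·p = 6903 · (1/354) = 39/2.
E[α(G)] ≥ n − E[|E(G)|] = 118 − 39/2 = 197/2.
Numerically: ≈ 98.500000.
(This is only a lower bound; the true E[α(G)] may be larger.)

E[α(G)] ≥ 197/2 ≈ 98.500000.


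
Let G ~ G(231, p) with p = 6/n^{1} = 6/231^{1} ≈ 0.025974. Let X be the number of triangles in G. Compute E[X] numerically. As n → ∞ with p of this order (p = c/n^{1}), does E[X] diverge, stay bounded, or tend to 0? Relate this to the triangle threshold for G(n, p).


Number of potential triangles: C(231, 3) = 2027795.
Each occurs with probability p³ ≈ (0.025974)³ ≈ 1.75233773e-05.
By linearity: E[X] = C(231, 3)·p³ ≈ 2027795 · 1.75233773e-05 ≈ 35.533817.
Here α = 1, so p = 6/n is exactly at the triangle threshold p ~ 1/n. Asymptotically E[X] → c³/6 = 6³/6 = 36 ≈ 36.000000, a bounded constant. In this regime the triangle count is asymptotically Poisson(c³/6).

E[X] ≈ 35.533817; in regime p = Θ(1/n^{1}) E[X] stays bounded (at the triangle threshold p ~ 1/n).


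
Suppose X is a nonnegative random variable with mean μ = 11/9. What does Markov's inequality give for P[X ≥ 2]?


μ = E[X] = 11/9, a = 2.
Markov: P[X ≥ 2] ≤ μ/a = (11/9)/2 = 11/18.
Numerically: ≈ 0.611111.
(Since a = 2 > μ = 1.222222, the bound 11/18 is < 1 and informative.)

P[X ≥ 2] ≤ 11/18 ≈ 0.611111.


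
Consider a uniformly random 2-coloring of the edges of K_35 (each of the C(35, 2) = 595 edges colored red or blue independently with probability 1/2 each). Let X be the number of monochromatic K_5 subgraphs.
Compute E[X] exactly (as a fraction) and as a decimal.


Let X = Σ_S X_S over the C(35, 5) = 324632 subsets S of size 5, where X_S = 1 if the K_5 on S is monochromatic.
For a fixed S, the K_5 on S has C(5, 2) = 10 edges. P[all 10 edges red] = (1/2)^10, and likewise for blue, so P[monochromatic] = 2·(1/2)^10 = 2^{1 − 10} = 1/512.
Summing: E[X] = C(35, 5) · 2^{1 − 10} = 324632 · 1/512 = 40579/64.
Numerically: E[X] ≈ 634.04688.

E[X] = C(35,5)·2^(1−C(5,2)) = 40579/64 ≈ 634.04688.


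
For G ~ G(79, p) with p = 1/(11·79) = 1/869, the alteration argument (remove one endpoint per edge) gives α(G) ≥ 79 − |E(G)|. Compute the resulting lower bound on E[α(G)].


E[|E(G)|] = C(79, 2)·p = 3081 · (1/869) = 39/11.
E[α(G)] ≥ n − E[|E(G)|] = 79 − 39/11 = 830/11.
Numerically: ≈ 75.4545.
(This is only a lower bound; the true E[α(G)] may be larger.)

E[α(G)] ≥ 830/11 ≈ 75.4545.


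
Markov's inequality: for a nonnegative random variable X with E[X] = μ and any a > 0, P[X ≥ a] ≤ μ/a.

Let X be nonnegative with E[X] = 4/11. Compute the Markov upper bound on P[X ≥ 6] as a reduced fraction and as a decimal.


μ = E[X] = 4/11, a = 6.
Markov: P[X ≥ 6] ≤ μ/a = (4/11)/6 = 2/33.
Numerically: ≈ 0.0606.
(Since a = 6 > μ = 0.3636, the bound 2/33 is < 1 and informative.)

P[X ≥ 6] ≤ 2/33 ≈ 0.0606.


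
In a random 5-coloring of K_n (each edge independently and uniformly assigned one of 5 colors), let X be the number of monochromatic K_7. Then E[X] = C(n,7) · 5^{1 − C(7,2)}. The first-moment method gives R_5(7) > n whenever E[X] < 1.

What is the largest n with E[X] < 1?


We need C(n, 7) · 5^{1 − 21} < 1, i.e. C(n, 7) < 5^{21 − 1} = 95367431640625.
Check values of n near the boundary:
  n = 332: C(332, 7) = 82772214646616; 82772214646616 < 95367431640625? YES
  n = 333: C(333, 7) = 84549532139028; 84549532139028 < 95367431640625? YES
  n = 334: C(334, 7) = 86359460961576; 86359460961576 < 95367431640625? YES
  n = 335: C(335, 7) = 88202498238195; 88202498238195 < 95367431640625? YES
  n = 336: C(336, 7) = 90079147136880; 90079147136880 < 95367431640625? YES
  n = 337: C(337, 7) = 91989916924632; 91989916924632 < 95367431640625? YES
  n = 338: C(338, 7) = 93935323022736; 93935323022736 < 95367431640625? YES
  n = 339: C(339, 7) = 95915887062372; 95915887062372 < 95367431640625? NO
The largest n with C(n, 7) < 95367431640625 is n = 338 (where E[X] = 93935323022736/95367431640625 ≈ 0.984983). Hence R_5(7) > 338, i.e. R_5(7) ≥ 339.

Largest n = 338; hence R_5(7) > 338.


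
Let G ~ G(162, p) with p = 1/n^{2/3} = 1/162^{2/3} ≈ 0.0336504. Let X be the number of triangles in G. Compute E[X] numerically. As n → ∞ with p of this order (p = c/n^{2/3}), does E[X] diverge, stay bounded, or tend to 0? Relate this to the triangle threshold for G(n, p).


Number of potential triangles: C(162, 3) = 695520.
Each occurs with probability p³ ≈ (0.0336504)³ ≈ 3.81039476e-05.
By linearity: E[X] = C(162, 3)·p³ ≈ 695520 · 3.81039476e-05 ≈ 26.502058.
Since α = 2/3 < 1, p = c/n^{2/3} ≫ 1/n is above the triangle threshold p ~ 1/n. Asymptotically E[X] ~ (c³/6)·n^{3(1−α)} = (1³/6)·n^{1} → ∞; triangles are abundant w.h.p.

E[X] ≈ 26.502058; in regime p = Θ(1/n^{2/3}) E[X] diverges (above the triangle threshold p ~ 1/n).


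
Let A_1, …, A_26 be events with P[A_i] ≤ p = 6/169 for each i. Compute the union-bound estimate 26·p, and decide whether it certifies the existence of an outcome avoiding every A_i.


Union bound: P[∪_{i=1}^{26} A_i] ≤ Σ_i P[A_i] ≤ 26·p = 26·(6/169) = 12/13.
Numerically: 12/13 ≈ 0.9230769.
Is 12/13 < 1? YES.
Since P[∪ A_i] ≤ 12/13 < 1, the complement has P[∩ A_i^c] ≥ 1 − 12/13 = 1/13 > 0, so some outcome avoids every A_i.

26·p = 12/13 ≈ 0.9230769; existence CERTIFIED by the union bound.


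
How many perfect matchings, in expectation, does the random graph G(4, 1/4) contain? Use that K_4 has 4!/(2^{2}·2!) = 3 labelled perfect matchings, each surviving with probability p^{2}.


K_4 has 4!/(2^{2}·2!) = 3 labelled perfect matchings.
For each such perfect matching H, let X_H = 1 if all 2 edges of H are present in G. Then P[X_H = 1] = p^{2} = (1/4)^{2} = 1/16.
By linearity: E[X] = Σ_H E[X_H] = 3 · p^{2} = 3 · 1/16 = 3/16.
Numerically: E[X] ≈ 0.1875.

E[X] = 3 · (1/4)^{2} = 3/16 ≈ 0.1875.


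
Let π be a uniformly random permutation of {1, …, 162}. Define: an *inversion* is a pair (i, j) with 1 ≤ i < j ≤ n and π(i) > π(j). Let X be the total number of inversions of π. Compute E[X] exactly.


Write X = Σ X_I over the C(162, 2) = 13041 pairs i < j, with X_I the indicator of one inversion.
There are 13041 indicators.
For each fixed pair i < j, the values π(i) and π(j) are two distinct elements of {1, …, 162} in uniformly random order; by symmetry P[π(i) > π(j)] = 1/2.
By linearity: E[X] = 13041 · (1/2) = C(162, 2) · (1/2) = 13041/2 = 13041/2 ≈ 6520.5000.

E[X] = 13041/2 = 6520.5000.


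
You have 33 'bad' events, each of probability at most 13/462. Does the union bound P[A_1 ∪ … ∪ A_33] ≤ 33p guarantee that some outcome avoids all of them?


Union bound: P[∪_{i=1}^{33} A_i] ≤ Σ_i P[A_i] ≤ 33·p = 33·(13/462) = 13/14.
Numerically: 13/14 ≈ 0.9286.
Is 13/14 < 1? YES.
Since P[∪ A_i] ≤ 13/14 < 1, the complement has P[∩ A_i^c] ≥ 1 − 13/14 = 1/14 > 0, so some outcome avoids every A_i.

33·p = 13/14 ≈ 0.9286; existence CERTIFIED by the union bound.


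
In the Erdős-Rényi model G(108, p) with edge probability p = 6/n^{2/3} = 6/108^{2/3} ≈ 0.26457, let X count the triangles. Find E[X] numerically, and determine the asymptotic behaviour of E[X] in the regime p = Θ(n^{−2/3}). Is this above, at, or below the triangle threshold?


Number of potential triangles: C(108, 3) = 204156.
Each occurs with probability p³ ≈ (0.26457)³ ≈ 1.8518519e-02.
By linearity: E[X] = C(108, 3)·p³ ≈ 204156 · 1.8518519e-02 ≈ 3780.66667.
Since α = 2/3 < 1, p = c/n^{2/3} ≫ 1/n is above the triangle threshold p ~ 1/n. Asymptotically E[X] ~ (c³/6)·n^{3(1−α)} = (6³/6)·n^{1} → ∞; triangles are abundant w.h.p.

E[X] ≈ 3780.66667; in regime p = Θ(1/n^{2/3}) E[X] diverges (above the triangle threshold p ~ 1/n).


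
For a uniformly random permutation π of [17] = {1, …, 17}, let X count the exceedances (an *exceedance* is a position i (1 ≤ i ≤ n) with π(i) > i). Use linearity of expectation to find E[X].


Write X = Σ_{i=1}^{17} X_i, where X_i = 1_{π(i) > i}.
For each fixed i, π(i) is uniform over {1, …, 17} (marginal of a uniform permutation), so P[π(i) > i] = (n − i)/n. Summing: Σ_{i=1}^{17} (n − i)/n = (0 + 1 + … + 16)/17 = 17(17 − 1)/(2·17) = (17 − 1)/2.
Hence E[X] = Σ_{i=1}^{17} (17 − i)/17 = 8 ≈ 8.0000.

E[X] = 8 = 8.0000.


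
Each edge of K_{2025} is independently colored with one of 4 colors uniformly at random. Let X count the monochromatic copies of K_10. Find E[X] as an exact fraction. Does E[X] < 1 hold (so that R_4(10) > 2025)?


E[X] = C(2025, 10) · 4^{1 − 45} = 312479209053472269772600560 · 4^{−44} = 312479209053472269772600560/309485009821345068724781056.
As a reduced fraction: E[X] = 19529950565842016860787535/19342813113834066795298816 ≈ 1.010.
Is E[X] < 1? NO.
Since E[X] ≥ 1, the first-moment bound is inconclusive at n = 2025; it does NOT by itself certify R_4(10) > 2025.

E[X] = 19529950565842016860787535/19342813113834066795298816 ≈ 1.010; E[X] ≥ 1; first-moment method inconclusive here.


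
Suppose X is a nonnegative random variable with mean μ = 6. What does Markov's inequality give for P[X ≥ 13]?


μ = E[X] = 6, a = 13.
Markov: P[X ≥ 13] ≤ μ/a = (6)/13 = 6/13.
Numerically: ≈ 0.461538.
(Since a = 13 > μ = 6.000000, the bound 6/13 is < 1 and informative.)

P[X ≥ 13] ≤ 6/13 ≈ 0.461538.


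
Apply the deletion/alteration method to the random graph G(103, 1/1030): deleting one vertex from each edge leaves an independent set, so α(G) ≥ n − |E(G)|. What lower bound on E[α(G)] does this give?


E[|E(G)|] = C(103, 2)·p = 5253 · (1/1030) = 51/10.
E[α(G)] ≥ n − E[|E(G)|] = 103 − 51/10 = 979/10.
Numerically: ≈ 97.9000.
(This is only a lower bound; the true E[α(G)] may be larger.)

E[α(G)] ≥ 979/10 ≈ 97.9000.


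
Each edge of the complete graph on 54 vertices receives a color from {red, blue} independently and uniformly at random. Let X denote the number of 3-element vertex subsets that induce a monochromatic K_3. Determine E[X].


Let X = Σ_S X_S over the C(54, 3) = 24804 subsets S of size 3, where X_S = 1 if the K_3 on S is monochromatic.
For a fixed S, the K_3 on S has C(3, 2) = 3 edges. P[all 3 edges red] = (1/2)^3, and likewise for blue, so P[monochromatic] = 2·(1/2)^3 = 2^{1 − 3} = 1/4.
Summing: E[X] = C(54, 3) · 2^{1 − 3} = 24804 · 1/4 = 6201.
Numerically: E[X] ≈ 6201.000.

E[X] = C(54,3)·2^(1−C(3,2)) = 6201 ≈ 6201.000.


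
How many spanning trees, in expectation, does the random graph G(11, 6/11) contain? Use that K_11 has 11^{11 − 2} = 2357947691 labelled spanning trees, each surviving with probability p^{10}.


K_11 has 11^{11 − 2} = 2357947691 labelled spanning trees.
For each such spanning tree H, let X_H = 1 if all 10 edges of H are present in G. Then P[X_H = 1] = p^{10} = (6/11)^{10} = 60466176/25937424601.
By linearity: E[X] = Σ_H E[X_H] = 2357947691 · p^{10} = 2357947691 · 60466176/25937424601 = 60466176/11.
Numerically: E[X] ≈ 5.5e+06.

E[X] = 2357947691 · (6/11)^{10} = 60466176/11 ≈ 5.5e+06.


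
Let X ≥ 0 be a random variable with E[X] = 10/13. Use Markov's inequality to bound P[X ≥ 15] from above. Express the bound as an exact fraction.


μ = E[X] = 10/13, a = 15.
Markov: P[X ≥ 15] ≤ μ/a = (10/13)/15 = 2/39.
Numerically: ≈ 0.051282.
(Since a = 15 > μ = 0.769231, the bound 2/39 is < 1 and informative.)

P[X ≥ 15] ≤ 2/39 ≈ 0.051282.


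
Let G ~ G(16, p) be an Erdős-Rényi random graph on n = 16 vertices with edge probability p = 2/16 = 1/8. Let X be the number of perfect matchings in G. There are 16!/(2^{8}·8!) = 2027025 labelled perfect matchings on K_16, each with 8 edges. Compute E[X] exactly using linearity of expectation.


K_16 has 16!/(2^{8}·8!) = 2027025 labelled perfect matchings.
For each such perfect matching H, let X_H = 1 if all 8 edges of H are present in G. Then P[X_H = 1] = p^{8} = (1/8)^{8} = 1/16777216.
By linearity of expectation: E[X] = Σ_H E[X_H] = 2027025 · p^{8} = 2027025 · 1/16777216 = 2027025/16777216.
Numerically: E[X] ≈ 0.121.

E[X] = 2027025 · (1/8)^{8} = 2027025/16777216 ≈ 0.121.


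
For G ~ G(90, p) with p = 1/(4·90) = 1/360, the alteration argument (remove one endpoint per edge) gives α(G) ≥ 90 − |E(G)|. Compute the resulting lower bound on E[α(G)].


E[|E(G)|] = C(90, 2)·p = 4005 · (1/360) = 89/8.
E[α(G)] ≥ n − E[|E(G)|] = 90 − 89/8 = 631/8.
Numerically: ≈ 78.875.
(This is only a lower bound; the true E[α(G)] may be larger.)

E[α(G)] ≥ 631/8 ≈ 78.875.


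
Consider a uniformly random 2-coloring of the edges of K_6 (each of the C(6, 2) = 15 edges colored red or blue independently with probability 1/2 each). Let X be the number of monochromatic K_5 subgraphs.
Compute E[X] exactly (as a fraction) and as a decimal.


Let X = Σ_S X_S over the C(6, 5) = 6 subsets S of size 5, where X_S = 1 if the K_5 on S is monochromatic.
For a fixed S, the K_5 on S has C(5, 2) = 10 edges. P[all 10 edges red] = (1/2)^10, and likewise for blue, so P[monochromatic] = 2·(1/2)^10 = 2^{1 − 10} = 1/512.
By linearity of expectation: E[X] = C(6, 5) · 2^{1 − 10} = 6 · 1/512 = 3/256.
Numerically: E[X] ≈ 0.012.

E[X] = C(6,5)·2^(1−C(5,2)) = 3/256 ≈ 0.012.


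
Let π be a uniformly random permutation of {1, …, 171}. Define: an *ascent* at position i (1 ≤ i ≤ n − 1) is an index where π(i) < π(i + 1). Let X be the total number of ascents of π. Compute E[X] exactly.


Write X = Σ X_I over i = 1, …, 170, with X_I the indicator of one ascent.
There are 170 indicators.
For each fixed i, the pair (π(i), π(i+1)) is a uniformly random ordered pair of distinct values from {1, …, 171}; by symmetry P[π(i) < π(i+1)] = 1/2.
By linearity: E[X] = 170 · (1/2) = (171 − 1) · (1/2) = 85 ≈ 85.0000.

E[X] = 85 = 85.0000.


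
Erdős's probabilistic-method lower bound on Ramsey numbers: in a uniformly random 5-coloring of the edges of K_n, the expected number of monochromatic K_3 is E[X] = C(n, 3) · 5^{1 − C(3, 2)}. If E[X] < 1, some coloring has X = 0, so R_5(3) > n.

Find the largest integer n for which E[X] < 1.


We need C(n, 3) · 5^{1 − 3} < 1, i.e. C(n, 3) < 5^{3 − 1} = 25.
Check values of n near the boundary:
  n = 4: C(4, 3) = 4; 4 < 25? YES
  n = 5: C(5, 3) = 10; 10 < 25? YES
  n = 6: C(6, 3) = 20; 20 < 25? YES
  n = 7: C(7, 3) = 35; 35 < 25? NO
  n = 8: C(8, 3) = 56; 56 < 25? NO
  n = 9: C(9, 3) = 84; 84 < 25? NO
The largest n with C(n, 3) < 25 is n = 6 (where E[X] = 4/5 ≈ 0.800). Hence R_5(3) > 6, i.e. R_5(3) ≥ 7.

Largest n = 6; hence R_5(3) > 6.


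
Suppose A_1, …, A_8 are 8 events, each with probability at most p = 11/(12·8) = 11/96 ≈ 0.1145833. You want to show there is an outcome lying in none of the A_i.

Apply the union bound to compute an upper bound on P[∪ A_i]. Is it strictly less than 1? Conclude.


Union bound: P[∪_{i=1}^{8} A_i] ≤ Σ_i P[A_i] ≤ 8·p = 8·(11/96) = 11/12.
Numerically: 11/12 ≈ 0.9166667.
Is 11/12 < 1? YES.
Since P[∪ A_i] ≤ 11/12 < 1, the complement has P[∩ A_i^c] ≥ 1 − 11/12 = 1/12 > 0, so some outcome avoids every A_i.

8·p = 11/12 ≈ 0.9166667; existence CERTIFIED by the union bound.


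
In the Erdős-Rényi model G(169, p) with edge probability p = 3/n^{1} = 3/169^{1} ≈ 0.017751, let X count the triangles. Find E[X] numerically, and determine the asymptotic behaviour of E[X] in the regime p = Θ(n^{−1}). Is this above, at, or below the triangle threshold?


Number of potential triangles: C(169, 3) = 790244.
Each occurs with probability p³ ≈ (0.017751)³ ≈ 5.5937577e-06.
By linearity: E[X] = C(169, 3)·p³ ≈ 790244 · 5.5937577e-06 ≈ 4.42043.
Here α = 1, so p = 3/n is exactly at the triangle threshold p ~ 1/n. Asymptotically E[X] → c³/6 = 3³/6 = 9/2 ≈ 4.50000, a bounded constant. In this regime the triangle count is asymptotically Poisson(c³/6).

E[X] ≈ 4.42043; in regime p = Θ(1/n^{1}) E[X] stays bounded (at the triangle threshold p ~ 1/n).


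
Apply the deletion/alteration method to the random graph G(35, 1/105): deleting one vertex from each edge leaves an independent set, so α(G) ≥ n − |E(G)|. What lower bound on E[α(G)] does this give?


E[|E(G)|] = C(35, 2)·p = 595 · (1/105) = 17/3.
E[α(G)] ≥ n − E[|E(G)|] = 35 − 17/3 = 88/3.
Numerically: ≈ 29.3333.
(This is only a lower bound; the true E[α(G)] may be larger.)

E[α(G)] ≥ 88/3 ≈ 29.3333.


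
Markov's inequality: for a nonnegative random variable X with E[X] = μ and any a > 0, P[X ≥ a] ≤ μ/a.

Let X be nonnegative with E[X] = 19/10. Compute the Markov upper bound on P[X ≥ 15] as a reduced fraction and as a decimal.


μ = E[X] = 19/10, a = 15.
Markov: P[X ≥ 15] ≤ μ/a = (19/10)/15 = 19/150.
Numerically: ≈ 0.1267.
(Since a = 15 > μ = 1.9000, the bound 19/150 is < 1 and informative.)

P[X ≥ 15] ≤ 19/150 ≈ 0.1267.


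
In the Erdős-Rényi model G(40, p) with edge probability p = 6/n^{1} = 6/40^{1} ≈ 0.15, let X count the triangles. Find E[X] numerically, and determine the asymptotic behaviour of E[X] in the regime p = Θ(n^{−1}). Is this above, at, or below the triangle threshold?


Number of potential triangles: C(40, 3) = 9880.
Each occurs with probability p³ ≈ (0.15)³ ≈ 3.375000e-03.
By linearity: E[X] = C(40, 3)·p³ ≈ 9880 · 3.375000e-03 ≈ 33.3450.
Here α = 1, so p = 6/n is exactly at the triangle threshold p ~ 1/n. Asymptotically E[X] → c³/6 = 6³/6 = 36 ≈ 36.0000, a bounded constant. In this regime the triangle count is asymptotically Poisson(c³/6).

E[X] ≈ 33.3450; in regime p = Θ(1/n^{1}) E[X] stays bounded (at the triangle threshold p ~ 1/n).


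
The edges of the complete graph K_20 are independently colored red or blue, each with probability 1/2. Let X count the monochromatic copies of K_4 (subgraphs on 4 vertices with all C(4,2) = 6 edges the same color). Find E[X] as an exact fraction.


Let X = Σ_S X_S over the C(20, 4) = 4845 subsets S of size 4, where X_S = 1 if the K_4 on S is monochromatic.
For a fixed S, the K_4 on S has C(4, 2) = 6 edges. P[all 6 edges red] = (1/2)^6, and likewise for blue, so P[monochromatic] = 2·(1/2)^6 = 2^{1 − 6} = 1/32.
By linearity of expectation: E[X] = C(20, 4) · 2^{1 − 6} = 4845 · 1/32 = 4845/32.
Numerically: E[X] ≈ 151.406.

E[X] = C(20,4)·2^(1−C(4,2)) = 4845/32 ≈ 151.406.


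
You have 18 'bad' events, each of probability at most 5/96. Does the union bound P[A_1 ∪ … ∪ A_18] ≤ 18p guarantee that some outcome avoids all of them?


Union bound: P[∪_{i=1}^{18} A_i] ≤ Σ_i P[A_i] ≤ 18·p = 18·(5/96) = 15/16.
Numerically: 15/16 ≈ 0.9375.
Is 15/16 < 1? YES.
Since P[∪ A_i] ≤ 15/16 < 1, the complement has P[∩ A_i^c] ≥ 1 − 15/16 = 1/16 > 0, so some outcome avoids every A_i.

18·p = 15/16 ≈ 0.9375; existence CERTIFIED by the union bound.


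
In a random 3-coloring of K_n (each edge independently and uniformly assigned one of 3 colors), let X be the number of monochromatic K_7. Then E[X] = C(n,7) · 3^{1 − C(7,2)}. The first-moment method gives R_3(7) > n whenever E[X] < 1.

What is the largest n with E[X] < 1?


We need C(n, 7) · 3^{1 − 21} < 1, i.e. C(n, 7) < 3^{21 − 1} = 3486784401.
Check values of n near the boundary:
  n = 76: C(76, 7) = 2186189400; 2186189400 < 3486784401? YES
  n = 77: C(77, 7) = 2404808340; 2404808340 < 3486784401? YES
  n = 78: C(78, 7) = 2641902120; 2641902120 < 3486784401? YES
  n = 79: C(79, 7) = 2898753715; 2898753715 < 3486784401? YES
  n = 80: C(80, 7) = 3176716400; 3176716400 < 3486784401? YES
  n = 81: C(81, 7) = 3477216600; 3477216600 < 3486784401? YES
  n = 82: C(82, 7) = 3801756816; 3801756816 < 3486784401? NO
  n = 83: C(83, 7) = 4151918628; 4151918628 < 3486784401? NO
  n = 84: C(84, 7) = 4529365776; 4529365776 < 3486784401? NO
The largest n with C(n, 7) < 3486784401 is n = 81 (where E[X] = 42928600/43046721 ≈ 0.997256). Hence R_3(7) > 81, i.e. R_3(7) ≥ 82.

Largest n = 81; hence R_3(7) > 81.


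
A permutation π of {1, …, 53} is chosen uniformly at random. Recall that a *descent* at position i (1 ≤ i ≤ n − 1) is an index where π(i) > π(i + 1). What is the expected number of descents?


Write X = Σ X_I over i = 1, …, 52, with X_I the indicator of one descent.
There are 52 indicators.
For each fixed i, the pair (π(i), π(i+1)) is a uniformly random ordered pair of distinct values from {1, …, 53}; by symmetry P[π(i) > π(i+1)] = 1/2.
By linearity: E[X] = 52 · (1/2) = (53 − 1) · (1/2) = 26 ≈ 26.0000.

E[X] = 26 = 26.0000.


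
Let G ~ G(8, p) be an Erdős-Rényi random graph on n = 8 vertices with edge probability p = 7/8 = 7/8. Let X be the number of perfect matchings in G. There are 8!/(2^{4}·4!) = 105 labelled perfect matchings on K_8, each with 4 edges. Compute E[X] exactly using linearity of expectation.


K_8 has 8!/(2^{4}·4!) = 105 labelled perfect matchings.
For each such perfect matching H, let X_H = 1 if all 4 edges of H are present in G. Then P[X_H = 1] = p^{4} = (7/8)^{4} = 2401/4096.
Summing the indicators: E[X] = Σ_H E[X_H] = 105 · p^{4} = 105 · 2401/4096 = 252105/4096.
Numerically: E[X] ≈ 61.5491.

E[X] = 105 · (7/8)^{4} = 252105/4096 ≈ 61.5491.


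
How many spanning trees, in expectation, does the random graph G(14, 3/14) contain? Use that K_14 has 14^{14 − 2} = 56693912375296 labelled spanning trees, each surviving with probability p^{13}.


K_14 has 14^{14 − 2} = 56693912375296 labelled spanning trees.
For each such spanning tree H, let X_H = 1 if all 13 edges of H are present in G. Then P[X_H = 1] = p^{13} = (3/14)^{13} = 1594323/793714773254144.
By linearity: E[X] = Σ_H E[X_H] = 56693912375296 · p^{13} = 56693912375296 · 1594323/793714773254144 = 1594323/14.
Numerically: E[X] ≈ 1.14e+05.

E[X] = 56693912375296 · (3/14)^{13} = 1594323/14 ≈ 1.14e+05.


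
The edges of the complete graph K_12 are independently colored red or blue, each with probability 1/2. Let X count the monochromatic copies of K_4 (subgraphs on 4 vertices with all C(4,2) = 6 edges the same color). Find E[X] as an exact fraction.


Let X = Σ_S X_S over the C(12, 4) = 495 subsets S of size 4, where X_S = 1 if the K_4 on S is monochromatic.
For a fixed S, the K_4 on S has C(4, 2) = 6 edges. P[all 6 edges red] = (1/2)^6, and likewise for blue, so P[monochromatic] = 2·(1/2)^6 = 2^{1 − 6} = 1/32.
By linearity of expectation: E[X] = C(12, 4) · 2^{1 − 6} = 495 · 1/32 = 495/32.
Numerically: E[X] ≈ 15.4688.

E[X] = C(12,4)·2^(1−C(4,2)) = 495/32 ≈ 15.4688.


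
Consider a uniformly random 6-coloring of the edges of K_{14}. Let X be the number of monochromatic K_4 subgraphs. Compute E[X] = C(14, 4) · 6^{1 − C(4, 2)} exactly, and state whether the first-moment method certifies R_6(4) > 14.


E[X] = C(14, 4) · 6^{1 − 6} = 1001 · 6^{−5} = 1001/7776.
As a reduced fraction: E[X] = 1001/7776 ≈ 0.12873.
Is E[X] < 1? YES.
Since E[X] < 1, there exists a 6-coloring of K_{14} with no monochromatic K_4; hence R_6(4) > 14.

E[X] = 1001/7776 ≈ 0.12873; E[X] < 1, so R_6(4) > 14.


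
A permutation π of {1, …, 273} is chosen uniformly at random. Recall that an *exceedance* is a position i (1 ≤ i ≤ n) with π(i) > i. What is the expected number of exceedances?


Write X = Σ_{i=1}^{273} X_i, where X_i = 1_{π(i) > i}.
For each fixed i, π(i) is uniform over {1, …, 273} (marginal of a uniform permutation), so P[π(i) > i] = (n − i)/n. Summing: Σ_{i=1}^{273} (n − i)/n = (0 + 1 + … + 272)/273 = 273(273 − 1)/(2·273) = (273 − 1)/2.
Hence E[X] = Σ_{i=1}^{273} (273 − i)/273 = 136 ≈ 136.000.

E[X] = 136 = 136.000.


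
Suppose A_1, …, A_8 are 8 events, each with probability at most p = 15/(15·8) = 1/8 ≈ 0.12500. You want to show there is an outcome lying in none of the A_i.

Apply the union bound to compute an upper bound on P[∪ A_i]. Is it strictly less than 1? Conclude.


Union bound: P[∪_{i=1}^{8} A_i] ≤ Σ_i P[A_i] ≤ 8·p = 8·(1/8) = 1.
Numerically: 1 ≈ 1.00000.
Is 1 < 1? NO.
Since the bound 1 is ≥ 1, the union bound is uninformative here; it does NOT by itself certify existence.

8·p = 1 ≈ 1.00000; existence NOT certified by the union bound.


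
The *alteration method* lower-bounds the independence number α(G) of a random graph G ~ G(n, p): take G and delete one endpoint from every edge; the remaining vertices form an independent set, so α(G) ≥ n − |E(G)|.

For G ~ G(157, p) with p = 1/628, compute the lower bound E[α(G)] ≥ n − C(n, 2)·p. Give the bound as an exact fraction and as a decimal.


E[|E(G)|] = C(157, 2)·p = 12246 · (1/628) = 39/2.
E[α(G)] ≥ n − E[|E(G)|] = 157 − 39/2 = 275/2.
Numerically: ≈ 137.500.
(This is only a lower bound; the true E[α(G)] may be larger.)

E[α(G)] ≥ 275/2 ≈ 137.500.


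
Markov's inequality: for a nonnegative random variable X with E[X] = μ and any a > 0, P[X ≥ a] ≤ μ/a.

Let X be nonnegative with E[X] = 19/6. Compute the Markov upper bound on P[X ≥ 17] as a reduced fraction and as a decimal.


μ = E[X] = 19/6, a = 17.
Markov: P[X ≥ 17] ≤ μ/a = (19/6)/17 = 19/102.
Numerically: ≈ 0.186.
(Since a = 17 > μ = 3.167, the bound 19/102 is < 1 and informative.)

P[X ≥ 17] ≤ 19/102 ≈ 0.186.


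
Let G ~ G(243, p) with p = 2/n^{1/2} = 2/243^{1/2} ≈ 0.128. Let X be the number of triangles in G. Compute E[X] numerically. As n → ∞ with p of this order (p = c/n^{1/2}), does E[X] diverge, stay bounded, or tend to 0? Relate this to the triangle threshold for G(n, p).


Number of potential triangles: C(243, 3) = 2362041.
Each occurs with probability p³ ≈ (0.128)³ ≈ 2.11194e-03.
By linearity: E[X] = C(243, 3)·p³ ≈ 2362041 · 2.11194e-03 ≈ 4988.477.
Since α = 1/2 < 1, p = c/n^{1/2} ≫ 1/n is above the triangle threshold p ~ 1/n. Asymptotically E[X] ~ (c³/6)·n^{3(1−α)} = (2³/6)·n^{1.5} → ∞; triangles are abundant w.h.p.

E[X] ≈ 4988.477; in regime p = Θ(1/n^{1/2}) E[X] diverges (above the triangle threshold p ~ 1/n).


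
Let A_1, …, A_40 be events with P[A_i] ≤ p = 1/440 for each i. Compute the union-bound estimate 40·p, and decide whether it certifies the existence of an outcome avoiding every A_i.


Union bound: P[∪_{i=1}^{40} A_i] ≤ Σ_i P[A_i] ≤ 40·p = 40·(1/440) = 1/11.
Numerically: 1/11 ≈ 0.090909.
Is 1/11 < 1? YES.
Since P[∪ A_i] ≤ 1/11 < 1, the complement has P[∩ A_i^c] ≥ 1 − 1/11 = 10/11 > 0, so some outcome avoids every A_i.

40·p = 1/11 ≈ 0.090909; existence CERTIFIED by the union bound.


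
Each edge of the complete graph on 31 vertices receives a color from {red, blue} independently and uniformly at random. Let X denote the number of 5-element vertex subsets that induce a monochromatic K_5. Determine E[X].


Let X = Σ_S X_S over the C(31, 5) = 169911 subsets S of size 5, where X_S = 1 if the K_5 on S is monochromatic.
For a fixed S, the K_5 on S has C(5, 2) = 10 edges. P[all 10 edges red] = (1/2)^10, and likewise for blue, so P[monochromatic] = 2·(1/2)^10 = 2^{1 − 10} = 1/512.
Summing: E[X] = C(31, 5) · 2^{1 − 10} = 169911 · 1/512 = 169911/512.
Numerically: E[X] ≈ 331.8574.

E[X] = C(31,5)·2^(1−C(5,2)) = 169911/512 ≈ 331.8574.


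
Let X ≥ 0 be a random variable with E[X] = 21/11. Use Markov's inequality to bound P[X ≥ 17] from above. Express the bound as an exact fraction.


μ = E[X] = 21/11, a = 17.
Markov: P[X ≥ 17] ≤ μ/a = (21/11)/17 = 21/187.
Numerically: ≈ 0.11230.
(Since a = 17 > μ = 1.90909, the bound 21/187 is < 1 and informative.)

P[X ≥ 17] ≤ 21/187 ≈ 0.11230.


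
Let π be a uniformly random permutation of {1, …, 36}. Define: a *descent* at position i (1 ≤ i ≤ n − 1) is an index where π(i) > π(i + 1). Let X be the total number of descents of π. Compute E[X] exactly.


Write X = Σ X_I over i = 1, …, 35, with X_I the indicator of one descent.
There are 35 indicators.
For each fixed i, the pair (π(i), π(i+1)) is a uniformly random ordered pair of distinct values from {1, …, 36}; by symmetry P[π(i) > π(i+1)] = 1/2.
By linearity: E[X] = 35 · (1/2) = (36 − 1) · (1/2) = 35/2 ≈ 17.500.

E[X] = 35/2 = 17.500.


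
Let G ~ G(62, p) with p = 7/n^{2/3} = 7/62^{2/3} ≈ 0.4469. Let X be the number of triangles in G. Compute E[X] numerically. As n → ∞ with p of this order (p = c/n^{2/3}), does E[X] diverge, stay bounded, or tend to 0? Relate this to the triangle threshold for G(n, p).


Number of potential triangles: C(62, 3) = 37820.
Each occurs with probability p³ ≈ (0.4469)³ ≈ 8.922997e-02.
By linearity: E[X] = C(62, 3)·p³ ≈ 37820 · 8.922997e-02 ≈ 3374.6774.
Since α = 2/3 < 1, p = c/n^{2/3} ≫ 1/n is above the triangle threshold p ~ 1/n. Asymptotically E[X] ~ (c³/6)·n^{3(1−α)} = (7³/6)·n^{1} → ∞; triangles are abundant w.h.p.

E[X] ≈ 3374.6774; in regime p = Θ(1/n^{2/3}) E[X] diverges (above the triangle threshold p ~ 1/n).


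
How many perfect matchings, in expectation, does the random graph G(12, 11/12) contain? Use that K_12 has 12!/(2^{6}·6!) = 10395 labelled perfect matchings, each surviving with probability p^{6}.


K_12 has 12!/(2^{6}·6!) = 10395 labelled perfect matchings.
For each such perfect matching H, let X_H = 1 if all 6 edges of H are present in G. Then P[X_H = 1] = p^{6} = (11/12)^{6} = 1771561/2985984.
Summing the indicators: E[X] = Σ_H E[X_H] = 10395 · p^{6} = 10395 · 1771561/2985984 = 682050985/110592.
Numerically: E[X] ≈ 6167.27.

E[X] = 10395 · (11/12)^{6} = 682050985/110592 ≈ 6167.27.
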